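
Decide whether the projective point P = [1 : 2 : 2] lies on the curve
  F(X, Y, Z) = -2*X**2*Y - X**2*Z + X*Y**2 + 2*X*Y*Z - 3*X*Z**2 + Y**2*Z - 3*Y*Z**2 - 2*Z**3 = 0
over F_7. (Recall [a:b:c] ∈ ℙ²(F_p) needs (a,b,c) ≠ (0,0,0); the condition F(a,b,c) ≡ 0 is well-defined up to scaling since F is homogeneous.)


F(1,2,2) ≡ 4 (mod 7); P is NOT on the curve.

Evaluate F(1, 2, 2) term-by-term (mod 7).
  -2*X**2*Y ↦ -2·1·2·1 = -4
  -X**2*Z ↦ -1·1·1·2 = -2
  X*Y**2 ↦ 1·1·4·1 = 4
  2*X*Y*Z ↦ 2·1·2·2 = 8
  -3*X*Z**2 ↦ -3·1·1·4 = -12
  Y**2*Z ↦ 1·1·4·2 = 8
  -3*Y*Z**2 ↦ -3·1·2·4 = -24
  -2*Z**3 ↦ -2·1·1·8 = -16
Sum: F(1, 2, 2) = (-4) + (-2) + (4) + (8) + (-12) + (8) + (-24) + (-16) = -38.
Reducing mod 7: -38 ≡ 4 (mod 7).
Since F(a, b, c) ≡ 4 ≠ 0 (mod 7), P does NOT lie on the curve.


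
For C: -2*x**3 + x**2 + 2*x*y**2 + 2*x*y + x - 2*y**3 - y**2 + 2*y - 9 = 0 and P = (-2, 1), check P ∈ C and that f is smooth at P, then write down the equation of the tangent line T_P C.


Tangent line at P: -23*x - 18*y - 28 = 0.

Step 1: f(-2, 1) = 0, so P lies on C.
Step 2: partial derivatives
  f_x(x, y) = -6*x**2 + 2*x + 2*y**2 + 2*y + 1, f_y(x, y) = 4*x*y + 2*x - 6*y**2 - 2*y + 2.
  f_x(P) = -23, f_y(P) = -18 (gradient nonzero, so P is smooth).
Step 3: tangent line at P: -23·(x − -2) + -18·(y − 1) = 0.
Expanding: -23*x - 18*y - 28 = 0.


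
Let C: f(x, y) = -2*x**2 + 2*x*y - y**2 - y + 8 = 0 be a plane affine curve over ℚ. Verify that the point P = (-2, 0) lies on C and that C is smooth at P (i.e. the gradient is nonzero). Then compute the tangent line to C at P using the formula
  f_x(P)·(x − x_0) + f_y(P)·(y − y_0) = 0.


Tangent line at P: 8*x - 5*y + 16 = 0.

Step 1: f(-2, 0) = 0, so P lies on C.
Step 2: partial derivatives
  f_x(x, y) = -4*x + 2*y, f_y(x, y) = 2*x - 2*y - 1.
  f_x(P) = 8, f_y(P) = -5 (gradient nonzero, so P is smooth).
Step 3: tangent line at P: 8·(x − -2) + -5·(y − 0) = 0.
Expanding: 8*x - 5*y + 16 = 0.


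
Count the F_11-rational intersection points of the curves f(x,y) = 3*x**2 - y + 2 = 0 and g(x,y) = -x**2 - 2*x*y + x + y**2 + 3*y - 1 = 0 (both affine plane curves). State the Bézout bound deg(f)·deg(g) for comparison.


Common zeros: {(8, 7)}; count = 1; Bézout bound = 4.

deg(f) = 2, deg(g) = 2, so Bézout bound = 4.
Scan x ∈ F_11. For each x, list the y ∈ F_11 with f(x, y) ≡ 0 and those with g(x, y) ≡ 0 (mod 11); the common zeros in that column are the intersection.
  x = 0: f ≡ 0 at y ∈ {2}; g ≡ 0 at y ∈ ∅; common: ∅.
  x = 1: f ≡ 0 at y ∈ {5}; g ≡ 0 at y ∈ {3, 7}; common: ∅.
  x = 2: f ≡ 0 at y ∈ {3}; g ≡ 0 at y ∈ ∅; common: ∅.
  x = 3: f ≡ 0 at y ∈ {7}; g ≡ 0 at y ∈ {6, 8}; common: ∅.
  x = 4: f ≡ 0 at y ∈ {6}; g ≡ 0 at y ∈ {8}; common: ∅.
  x = 5: f ≡ 0 at y ∈ {0}; g ≡ 0 at y ∈ {3, 4}; common: ∅.
  x = 6: f ≡ 0 at y ∈ {0}; g ≡ 0 at y ∈ ∅; common: ∅.
  x = 7: f ≡ 0 at y ∈ {6}; g ≡ 0 at y ∈ ∅; common: ∅.
  x = 8: f ≡ 0 at y ∈ {7}; g ≡ 0 at y ∈ {6, 7}; common: {7}.
  x = 9: f ≡ 0 at y ∈ {3}; g ≡ 0 at y ∈ {2}; common: ∅.
  x = 10: f ≡ 0 at y ∈ {5}; g ≡ 0 at y ∈ {2, 4}; common: ∅.
Collecting: common zeros = {(8, 7)}, so the count is 1.
Comparison with the Bézout bound: 1 ≤ 4 = deg(f)·deg(g), as expected for curves with no common component (the affine F_11-count falls short of the bound because intersections may lie at infinity, over extension fields, or carry multiplicity).


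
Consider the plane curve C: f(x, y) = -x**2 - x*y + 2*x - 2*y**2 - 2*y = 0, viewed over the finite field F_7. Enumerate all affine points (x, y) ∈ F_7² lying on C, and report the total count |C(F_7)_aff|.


Affine F_7-points: {(0, 0), (0, 6), (2, 0), (2, 5), (3, 2), (3, 6), (4, 2)}; count = 7.

For each of the 49 pairs (x, y) ∈ F_7², evaluate f(x, y) mod 7. Record the zeros.
  x = 0: [0↦0, 1↦3, 2↦2, 3↦4, 4↦2, 5↦3, 6↦0]  zeros at y ∈ {0, 6}
  x = 1: [0↦1, 1↦3, 2↦1, 3↦2, 4↦6, 5↦6, 6↦2]  zeros at y ∈ ∅
  x = 2: [0↦0, 1↦1, 2↦5, 3↦5, 4↦1, 5↦0, 6↦2]  zeros at y ∈ {0, 5}
  x = 3: [0↦4, 1↦4, 2↦0, 3↦6, 4↦1, 5↦6, 6↦0]  zeros at y ∈ {2, 6}
  x = 4: [0↦6, 1↦5, 2↦0, 3↦5, 4↦6, 5↦3, 6↦3]  zeros at y ∈ {2}
  x = 5: [0↦6, 1↦4, 2↦5, 3↦2, 4↦2, 5↦5, 6↦4]  zeros at y ∈ ∅
  x = 6: [0↦4, 1↦1, 2↦1, 3↦4, 4↦3, 5↦5, 6↦3]  zeros at y ∈ ∅
Collecting zeros: affine points = {(0, 0), (0, 6), (2, 0), (2, 5), (3, 2), (3, 6), (4, 2)}.
Total count |C(F_7)_aff| = 7.


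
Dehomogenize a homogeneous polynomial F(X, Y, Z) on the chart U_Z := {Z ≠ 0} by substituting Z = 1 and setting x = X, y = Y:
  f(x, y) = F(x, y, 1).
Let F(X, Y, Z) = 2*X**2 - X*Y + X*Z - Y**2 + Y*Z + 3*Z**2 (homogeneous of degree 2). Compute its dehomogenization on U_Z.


f(x, y) = 2*x**2 - x*y + x - y**2 + y + 3

On U_Z we set Z = 1. Each monomial c·X^i·Y^j·Z^k in F becomes c·x^i·y^j·1^k = c·x^i·y^j.
Substituting Z = 1: F(X, Y, 1) = 2*x**2 - x*y + x - y**2 + y + 3.
Note: deg(f) ≤ deg(F) = 2; strict inequality happens when F is divisible by Z (lost terms).


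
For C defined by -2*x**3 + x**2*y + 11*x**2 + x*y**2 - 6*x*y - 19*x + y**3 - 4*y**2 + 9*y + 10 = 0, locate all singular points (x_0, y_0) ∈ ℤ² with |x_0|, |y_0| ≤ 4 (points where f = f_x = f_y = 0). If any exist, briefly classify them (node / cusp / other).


Singular points: {(2, 1)}; classification: cusp.

Compute partial derivatives:
  f_x = -6*x**2 + 2*x*y + 22*x + y**2 - 6*y - 19.
  f_y = x**2 + 2*x*y - 6*x + 3*y**2 - 8*y + 9.
Scan x_0 ∈ {−4, ..., 4}. For each x_0, f_y(x_0, y) is a polynomial in y; find its integer roots y ∈ {−4, ..., 4}, then test f_x and f at those candidates.
  x = -4: f_y(-4, y) = 3*y**2 - 16*y + 49; no integer root y with |y| ≤ 4.
  x = -3: f_y(-3, y) = 3*y**2 - 14*y + 36; no integer root y with |y| ≤ 4.
  x = -2: f_y(-2, y) = 3*y**2 - 12*y + 25; no integer root y with |y| ≤ 4.
  x = -1: f_y(-1, y) = 3*y**2 - 10*y + 16; no integer root y with |y| ≤ 4.
  x = 0: f_y(0, y) = 3*y**2 - 8*y + 9; no integer root y with |y| ≤ 4.
  x = 1: f_y(1, y) = 3*y**2 - 6*y + 4; no integer root y with |y| ≤ 4.
  x = 2: f_y(2, y) = 3*y**2 - 4*y + 1; vanishes at y ∈ {1}. (2, 1): f_x = 0, f = 0 — SINGULAR.
  x = 3: f_y(3, y) = 3*y**2 - 2*y; vanishes at y ∈ {0}. (3, 0): f_x = -7 ≠ 0.
  x = 4: f_y(4, y) = 3*y**2 + 1; no integer root y with |y| ≤ 4.
Only singular point on the grid: (2, 1).
Classify: substitute x = 2 + u, y = 1 + v and expand: f = -2*u**3 + u**2*v + u*v**2 + v**3 + v**2.
No constant or linear terms (consistent with a singular point). Quadratic part: v**2. Cubic part: -2*u**3 + u**2*v + u*v**2 + v**3.
The quadratic part v**2 is a perfect square, so there is a single (double) tangent line v = 0, i.e. y = 1. Restricting the cubic part to that line (v = 0) leaves -2*u**3 ≠ 0, so f is not divisible by v and the branch is v² ≈ 2*u**3 to lowest order — this is a cusp.
Classification: cusp.


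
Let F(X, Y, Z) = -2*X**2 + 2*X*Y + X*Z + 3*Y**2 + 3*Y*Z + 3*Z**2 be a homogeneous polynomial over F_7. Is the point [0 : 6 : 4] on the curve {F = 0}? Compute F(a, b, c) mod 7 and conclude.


F(0,6,4) ≡ 4 (mod 7); P is NOT on the curve.

Evaluate F(0, 6, 4) term-by-term (mod 7).
  -2*X**2 ↦ -2·0·1·1 = 0
  2*X*Y ↦ 2·0·6·1 = 0
  X*Z ↦ 1·0·1·4 = 0
  3*Y**2 ↦ 3·1·36·1 = 108
  3*Y*Z ↦ 3·1·6·4 = 72
  3*Z**2 ↦ 3·1·1·16 = 48
Sum: F(0, 6, 4) = (0) + (0) + (0) + (108) + (72) + (48) = 228.
Reducing mod 7: 228 ≡ 4 (mod 7).
Since F(a, b, c) ≡ 4 ≠ 0 (mod 7), P does NOT lie on the curve.


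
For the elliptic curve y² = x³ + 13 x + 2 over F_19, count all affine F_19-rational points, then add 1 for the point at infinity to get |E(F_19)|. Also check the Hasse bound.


Affine points = {(1, 4), (1, 15), (2, 6), (2, 13), (3, 7), (3, 12), (4, 2), (4, 17), (6, 7), (6, 12), (10, 7), (10, 12), (12, 9), (12, 10), (15, 0), (17, 5), (17, 14), (18, 8), (18, 11)}; affine count = 19; |E(F_19)| = 20.

Discriminant check: Δ ∝ 4a³ + 27b² = 4·13³ + 27·2² = 4·2197 + 27·4 ≡ 4 (mod 19). Nonzero ⇒ E is nonsingular.
For each x ∈ F_19, compute rhs = x³ + 13·x + 2 mod 19, then count y ∈ F_19 with y² ≡ rhs.
  x = 0: rhs = 2, matching y values: none (0 points).
  x = 1: rhs = 16, matching y values: 4, 15 (2 points).
  x = 2: rhs = 17, matching y values: 6, 13 (2 points).
  x = 3: rhs = 11, matching y values: 7, 12 (2 points).
  x = 4: rhs = 4, matching y values: 2, 17 (2 points).
  x = 5: rhs = 2, matching y values: none (0 points).
  x = 6: rhs = 11, matching y values: 7, 12 (2 points).
  x = 7: rhs = 18, matching y values: none (0 points).
  x = 8: rhs = 10, matching y values: none (0 points).
  x = 9: rhs = 12, matching y values: none (0 points).
  x = 10: rhs = 11, matching y values: 7, 12 (2 points).
  x = 11: rhs = 13, matching y values: none (0 points).
  x = 12: rhs = 5, matching y values: 9, 10 (2 points).
  x = 13: rhs = 12, matching y values: none (0 points).
  x = 14: rhs = 2, matching y values: none (0 points).
  x = 15: rhs = 0, matching y values: 0 (1 points).
  x = 16: rhs = 12, matching y values: none (0 points).
  x = 17: rhs = 6, matching y values: 5, 14 (2 points).
  x = 18: rhs = 7, matching y values: 8, 11 (2 points).
Total affine count: 19.
Full point count |E(F_19)| = 19 + 1 = 20.
Hasse bound: |20 − (19+1)| = |0| = 0 ≤ 2√19 ≈ 8.7178 ✓.


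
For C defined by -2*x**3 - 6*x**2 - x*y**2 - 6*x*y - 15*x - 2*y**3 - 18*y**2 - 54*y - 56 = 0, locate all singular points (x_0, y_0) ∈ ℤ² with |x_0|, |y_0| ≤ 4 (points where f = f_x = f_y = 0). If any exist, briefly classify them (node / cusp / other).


Singular points: {(-1, -3)}; classification: cusp.

Compute partial derivatives:
  f_x = -6*x**2 - 12*x - y**2 - 6*y - 15.
  f_y = -2*x*y - 6*x - 6*y**2 - 36*y - 54.
Scan x_0 ∈ {−4, ..., 4}. For each x_0, f_y(x_0, y) is a polynomial in y; find its integer roots y ∈ {−4, ..., 4}, then test f_x and f at those candidates.
  x = -4: f_y(-4, y) = -6*y**2 - 28*y - 30; vanishes at y ∈ {-3}. (-4, -3): f_x = -54 ≠ 0.
  x = -3: f_y(-3, y) = -6*y**2 - 30*y - 36; vanishes at y ∈ {-3, -2}. (-3, -3): f_x = -24 ≠ 0; (-3, -2): f_x = -25 ≠ 0.
  x = -2: f_y(-2, y) = -6*y**2 - 32*y - 42; vanishes at y ∈ {-3}. (-2, -3): f_x = -6 ≠ 0.
  x = -1: f_y(-1, y) = -6*y**2 - 34*y - 48; vanishes at y ∈ {-3}. (-1, -3): f_x = 0, f = 0 — SINGULAR.
  x = 0: f_y(0, y) = -6*y**2 - 36*y - 54; vanishes at y ∈ {-3}. (0, -3): f_x = -6 ≠ 0.
  x = 1: f_y(1, y) = -6*y**2 - 38*y - 60; vanishes at y ∈ {-3}. (1, -3): f_x = -24 ≠ 0.
  x = 2: f_y(2, y) = -6*y**2 - 40*y - 66; vanishes at y ∈ {-3}. (2, -3): f_x = -54 ≠ 0.
  x = 3: f_y(3, y) = -6*y**2 - 42*y - 72; vanishes at y ∈ {-4, -3}. (3, -4): f_x = -97 ≠ 0; (3, -3): f_x = -96 ≠ 0.
  x = 4: f_y(4, y) = -6*y**2 - 44*y - 78; vanishes at y ∈ {-3}. (4, -3): f_x = -150 ≠ 0.
Only singular point on the grid: (-1, -3).
Classify: substitute x = -1 + u, y = -3 + v and expand: f = -2*u**3 - u*v**2 - 2*v**3 + v**2.
No constant or linear terms (consistent with a singular point). Quadratic part: v**2. Cubic part: -2*u**3 - u*v**2 - 2*v**3.
The quadratic part v**2 is a perfect square, so there is a single (double) tangent line v = 0, i.e. y = -3. Restricting the cubic part to that line (v = 0) leaves -2*u**3 ≠ 0, so f is not divisible by v and the branch is v² ≈ 2*u**3 to lowest order — this is a cusp.
Classification: cusp.


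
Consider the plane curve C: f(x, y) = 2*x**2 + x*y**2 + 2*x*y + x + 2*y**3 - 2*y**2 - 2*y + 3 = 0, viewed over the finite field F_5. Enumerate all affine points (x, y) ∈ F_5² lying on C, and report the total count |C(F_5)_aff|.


Affine F_5-points: {(4, 2)}; count = 1.

For each of the 25 pairs (x, y) ∈ F_5², evaluate f(x, y) mod 5. Record the zeros.
  x = 0: [0↦3, 1↦1, 2↦2, 3↦3, 4↦1]  zeros at y ∈ ∅
  x = 1: [0↦1, 1↦2, 2↦3, 3↦1, 4↦3]  zeros at y ∈ ∅
  x = 2: [0↦3, 1↦2, 2↦3, 3↦3, 4↦4]  zeros at y ∈ ∅
  x = 3: [0↦4, 1↦1, 2↦2, 3↦4, 4↦4]  zeros at y ∈ ∅
  x = 4: [0↦4, 1↦4, 2↦0, 3↦4, 4↦3]  zeros at y ∈ {2}
Collecting zeros: affine points = {(4, 2)}.
Total count |C(F_5)_aff| = 1.


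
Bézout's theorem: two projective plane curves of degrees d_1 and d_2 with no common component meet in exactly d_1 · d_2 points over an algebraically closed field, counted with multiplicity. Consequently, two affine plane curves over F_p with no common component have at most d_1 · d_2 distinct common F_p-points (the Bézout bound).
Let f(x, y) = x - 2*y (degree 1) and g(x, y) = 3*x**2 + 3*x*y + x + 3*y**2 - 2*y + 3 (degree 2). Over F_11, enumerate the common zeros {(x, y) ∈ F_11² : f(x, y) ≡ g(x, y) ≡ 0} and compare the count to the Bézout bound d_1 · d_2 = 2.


Common zeros: {(1, 6), (10, 5)}; count = 2; Bézout bound = 2.

deg(f) = 1, deg(g) = 2, so Bézout bound = 2.
Scan x ∈ F_11. For each x, list the y ∈ F_11 with f(x, y) ≡ 0 and those with g(x, y) ≡ 0 (mod 11); the common zeros in that column are the intersection.
  x = 0: f ≡ 0 at y ∈ {0}; g ≡ 0 at y ∈ {2, 6}; common: ∅.
  x = 1: f ≡ 0 at y ∈ {6}; g ≡ 0 at y ∈ {1, 6}; common: {6}.
  x = 2: f ≡ 0 at y ∈ {1}; g ≡ 0 at y ∈ ∅; common: ∅.
  x = 3: f ≡ 0 at y ∈ {7}; g ≡ 0 at y ∈ {0, 5}; common: ∅.
  x = 4: f ≡ 0 at y ∈ {2}; g ≡ 0 at y ∈ {0, 4}; common: ∅.
  x = 5: f ≡ 0 at y ∈ {8}; g ≡ 0 at y ∈ {1, 2}; common: ∅.
  x = 6: f ≡ 0 at y ∈ {3}; g ≡ 0 at y ∈ ∅; common: ∅.
  x = 7: f ≡ 0 at y ∈ {9}; g ≡ 0 at y ∈ ∅; common: ∅.
  x = 8: f ≡ 0 at y ∈ {4}; g ≡ 0 at y ∈ ∅; common: ∅.
  x = 9: f ≡ 0 at y ∈ {10}; g ≡ 0 at y ∈ ∅; common: ∅.
  x = 10: f ≡ 0 at y ∈ {5}; g ≡ 0 at y ∈ {4, 5}; common: {5}.
Collecting: common zeros = {(1, 6), (10, 5)}, so the count is 2.
Comparison with the Bézout bound: 2 ≤ 2 = deg(f)·deg(g), as expected for curves with no common component (the bound is attained).


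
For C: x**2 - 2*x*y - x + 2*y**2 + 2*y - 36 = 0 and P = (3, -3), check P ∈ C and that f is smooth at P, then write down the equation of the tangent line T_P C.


Tangent line at P: 11*x - 16*y - 81 = 0.

Step 1: f(3, -3) = 0, so P lies on C.
Step 2: partial derivatives
  f_x(x, y) = 2*x - 2*y - 1, f_y(x, y) = -2*x + 4*y + 2.
  f_x(P) = 11, f_y(P) = -16 (gradient nonzero, so P is smooth).
Step 3: tangent line at P: 11·(x − 3) + -16·(y − -3) = 0.
Expanding: 11*x - 16*y - 81 = 0.


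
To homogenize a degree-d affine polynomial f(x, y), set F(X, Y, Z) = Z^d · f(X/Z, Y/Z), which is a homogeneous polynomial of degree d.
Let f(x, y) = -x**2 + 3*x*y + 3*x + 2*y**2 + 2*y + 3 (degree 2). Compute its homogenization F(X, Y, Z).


F(X, Y, Z) = -X**2 + 3*X*Y + 3*X*Z + 2*Y**2 + 2*Y*Z + 3*Z**2

deg(f) = 2.
Substitute x = X/Z, y = Y/Z into f, then multiply by Z^2.
  monomial -1·x^2·y^0 ↦ -1·X^2·Y^0·Z^0.
  monomial 3·x^1·y^1 ↦ 3·X^1·Y^1·Z^0.
  monomial 3·x^1·y^0 ↦ 3·X^1·Y^0·Z^1.
  monomial 2·x^0·y^2 ↦ 2·X^0·Y^2·Z^0.
  monomial 2·x^0·y^1 ↦ 2·X^0·Y^1·Z^1.
  monomial 3·x^0·y^0 ↦ 3·X^0·Y^0·Z^2.
Collecting: F(X, Y, Z) = -X**2 + 3*X*Y + 3*X*Z + 2*Y**2 + 2*Y*Z + 3*Z**2.


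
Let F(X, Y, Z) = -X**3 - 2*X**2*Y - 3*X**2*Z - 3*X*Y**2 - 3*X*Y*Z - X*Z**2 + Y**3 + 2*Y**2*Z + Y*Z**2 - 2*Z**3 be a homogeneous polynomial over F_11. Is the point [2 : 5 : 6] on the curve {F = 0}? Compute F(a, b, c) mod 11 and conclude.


F(2,5,6) ≡ 3 (mod 11); P is NOT on the curve.

Evaluate F(2, 5, 6) term-by-term (mod 11).
  -X**3 ↦ -1·8·1·1 = -8
  -2*X**2*Y ↦ -2·4·5·1 = -40
  -3*X**2*Z ↦ -3·4·1·6 = -72
  -3*X*Y**2 ↦ -3·2·25·1 = -150
  -3*X*Y*Z ↦ -3·2·5·6 = -180
  -X*Z**2 ↦ -1·2·1·36 = -72
  Y**3 ↦ 1·1·125·1 = 125
  2*Y**2*Z ↦ 2·1·25·6 = 300
  Y*Z**2 ↦ 1·1·5·36 = 180
  -2*Z**3 ↦ -2·1·1·216 = -432
Sum: F(2, 5, 6) = (-8) + (-40) + (-72) + (-150) + (-180) + (-72) + (125) + (300) + (180) + (-432) = -349.
Reducing mod 11: -349 ≡ 3 (mod 11).
Since F(a, b, c) ≡ 3 ≠ 0 (mod 11), P does NOT lie on the curve.


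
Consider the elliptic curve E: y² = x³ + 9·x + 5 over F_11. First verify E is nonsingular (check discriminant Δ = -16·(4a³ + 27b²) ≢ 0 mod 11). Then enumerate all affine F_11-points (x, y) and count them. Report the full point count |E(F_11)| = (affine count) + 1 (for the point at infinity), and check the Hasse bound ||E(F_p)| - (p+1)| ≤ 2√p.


Affine points = {(0, 4), (0, 7), (1, 2), (1, 9), (2, 3), (2, 8), (3, 2), (3, 9), (6, 0), (7, 2), (7, 9), (9, 1), (9, 10)}; affine count = 13; |E(F_11)| = 14.

Discriminant check: Δ ∝ 4a³ + 27b² = 4·9³ + 27·5² = 4·729 + 27·25 ≡ 5 (mod 11). Nonzero ⇒ E is nonsingular.
For each x ∈ F_11, compute rhs = x³ + 9·x + 5 mod 11, then count y ∈ F_11 with y² ≡ rhs.
  x = 0: rhs = 5, matching y values: 4, 7 (2 points).
  x = 1: rhs = 4, matching y values: 2, 9 (2 points).
  x = 2: rhs = 9, matching y values: 3, 8 (2 points).
  x = 3: rhs = 4, matching y values: 2, 9 (2 points).
  x = 4: rhs = 6, matching y values: none (0 points).
  x = 5: rhs = 10, matching y values: none (0 points).
  x = 6: rhs = 0, matching y values: 0 (1 points).
  x = 7: rhs = 4, matching y values: 2, 9 (2 points).
  x = 8: rhs = 6, matching y values: none (0 points).
  x = 9: rhs = 1, matching y values: 1, 10 (2 points).
  x = 10: rhs = 6, matching y values: none (0 points).
Total affine count: 13.
Full point count |E(F_11)| = 13 + 1 = 14.
Hasse bound: |14 − (11+1)| = |2| = 2 ≤ 2√11 ≈ 6.6332 ✓.


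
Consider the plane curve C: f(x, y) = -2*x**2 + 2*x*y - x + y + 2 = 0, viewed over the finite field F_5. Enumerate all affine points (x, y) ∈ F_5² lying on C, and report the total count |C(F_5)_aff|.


Affine F_5-points: {(0, 3), (1, 2), (3, 2), (4, 1)}; count = 4.

For each of the 25 pairs (x, y) ∈ F_5², evaluate f(x, y) mod 5. Record the zeros.
  x = 0: [0↦2, 1↦3, 2↦4, 3↦0, 4↦1]  zeros at y ∈ {3}
  x = 1: [0↦4, 1↦2, 2↦0, 3↦3, 4↦1]  zeros at y ∈ {2}
  x = 2: [0↦2, 1↦2, 2↦2, 3↦2, 4↦2]  zeros at y ∈ ∅
  x = 3: [0↦1, 1↦3, 2↦0, 3↦2, 4↦4]  zeros at y ∈ {2}
  x = 4: [0↦1, 1↦0, 2↦4, 3↦3, 4↦2]  zeros at y ∈ {1}
Collecting zeros: affine points = {(0, 3), (1, 2), (3, 2), (4, 1)}.
Total count |C(F_5)_aff| = 4.


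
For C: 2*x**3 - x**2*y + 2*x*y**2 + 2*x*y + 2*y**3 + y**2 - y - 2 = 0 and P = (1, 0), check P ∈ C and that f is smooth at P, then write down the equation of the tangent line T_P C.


Tangent line at P: 6*x - 6 = 0.

Step 1: f(1, 0) = 0, so P lies on C.
Step 2: partial derivatives
  f_x(x, y) = 6*x**2 - 2*x*y + 2*y**2 + 2*y, f_y(x, y) = -x**2 + 4*x*y + 2*x + 6*y**2 + 2*y - 1.
  f_x(P) = 6, f_y(P) = 0 (gradient nonzero, so P is smooth).
Step 3: tangent line at P: 6·(x − 1) + 0·(y − 0) = 0.
Expanding: 6*x - 6 = 0.


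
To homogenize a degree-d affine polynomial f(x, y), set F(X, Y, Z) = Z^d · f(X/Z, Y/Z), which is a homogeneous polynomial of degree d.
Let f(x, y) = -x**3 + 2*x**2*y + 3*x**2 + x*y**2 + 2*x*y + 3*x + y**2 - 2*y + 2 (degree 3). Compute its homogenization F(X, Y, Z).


F(X, Y, Z) = -X**3 + 2*X**2*Y + 3*X**2*Z + X*Y**2 + 2*X*Y*Z + 3*X*Z**2 + Y**2*Z - 2*Y*Z**2 + 2*Z**3

deg(f) = 3.
Substitute x = X/Z, y = Y/Z into f, then multiply by Z^3.
  monomial -1·x^3·y^0 ↦ -1·X^3·Y^0·Z^0.
  monomial 2·x^2·y^1 ↦ 2·X^2·Y^1·Z^0.
  monomial 3·x^2·y^0 ↦ 3·X^2·Y^0·Z^1.
  monomial 1·x^1·y^2 ↦ 1·X^1·Y^2·Z^0.
  monomial 2·x^1·y^1 ↦ 2·X^1·Y^1·Z^1.
  monomial 3·x^1·y^0 ↦ 3·X^1·Y^0·Z^2.
  monomial 1·x^0·y^2 ↦ 1·X^0·Y^2·Z^1.
  monomial -2·x^0·y^1 ↦ -2·X^0·Y^1·Z^2.
  monomial 2·x^0·y^0 ↦ 2·X^0·Y^0·Z^3.
Collecting: F(X, Y, Z) = -X**3 + 2*X**2*Y + 3*X**2*Z + X*Y**2 + 2*X*Y*Z + 3*X*Z**2 + Y**2*Z - 2*Y*Z**2 + 2*Z**3.


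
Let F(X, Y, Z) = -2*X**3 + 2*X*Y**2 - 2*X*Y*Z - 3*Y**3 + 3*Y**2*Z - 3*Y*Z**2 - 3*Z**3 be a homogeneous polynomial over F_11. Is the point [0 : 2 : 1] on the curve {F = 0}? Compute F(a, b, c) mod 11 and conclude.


F(0,2,1) ≡ 1 (mod 11); P is NOT on the curve.

Evaluate F(0, 2, 1) term-by-term (mod 11).
  -2*X**3 ↦ -2·0·1·1 = 0
  2*X*Y**2 ↦ 2·0·4·1 = 0
  -2*X*Y*Z ↦ -2·0·2·1 = 0
  -3*Y**3 ↦ -3·1·8·1 = -24
  3*Y**2*Z ↦ 3·1·4·1 = 12
  -3*Y*Z**2 ↦ -3·1·2·1 = -6
  -3*Z**3 ↦ -3·1·1·1 = -3
Sum: F(0, 2, 1) = (0) + (0) + (0) + (-24) + (12) + (-6) + (-3) = -21.
Reducing mod 11: -21 ≡ 1 (mod 11).
Since F(a, b, c) ≡ 1 ≠ 0 (mod 11), P does NOT lie on the curve.


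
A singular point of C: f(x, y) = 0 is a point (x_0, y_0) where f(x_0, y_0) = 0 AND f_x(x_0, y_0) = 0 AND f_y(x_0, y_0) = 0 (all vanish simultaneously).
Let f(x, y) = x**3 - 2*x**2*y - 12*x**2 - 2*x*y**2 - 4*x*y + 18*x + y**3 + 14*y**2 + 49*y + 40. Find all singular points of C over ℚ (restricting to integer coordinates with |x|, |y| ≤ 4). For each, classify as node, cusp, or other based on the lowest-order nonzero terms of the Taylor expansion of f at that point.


Singular points: {(2, -3)}; classification: cusp.

Compute partial derivatives:
  f_x = 3*x**2 - 4*x*y - 24*x - 2*y**2 - 4*y + 18.
  f_y = -2*x**2 - 4*x*y - 4*x + 3*y**2 + 28*y + 49.
Scan x_0 ∈ {−4, ..., 4}. For each x_0, f_y(x_0, y) is a polynomial in y; find its integer roots y ∈ {−4, ..., 4}, then test f_x and f at those candidates.
  x = -4: f_y(-4, y) = 3*y**2 + 44*y + 33; no integer root y with |y| ≤ 4.
  x = -3: f_y(-3, y) = 3*y**2 + 40*y + 43; no integer root y with |y| ≤ 4.
  x = -2: f_y(-2, y) = 3*y**2 + 36*y + 49; no integer root y with |y| ≤ 4.
  x = -1: f_y(-1, y) = 3*y**2 + 32*y + 51; no integer root y with |y| ≤ 4.
  x = 0: f_y(0, y) = 3*y**2 + 28*y + 49; no integer root y with |y| ≤ 4.
  x = 1: f_y(1, y) = 3*y**2 + 24*y + 43; no integer root y with |y| ≤ 4.
  x = 2: f_y(2, y) = 3*y**2 + 20*y + 33; vanishes at y ∈ {-3}. (2, -3): f_x = 0, f = 0 — SINGULAR.
  x = 3: f_y(3, y) = 3*y**2 + 16*y + 19; no integer root y with |y| ≤ 4.
  x = 4: f_y(4, y) = 3*y**2 + 12*y + 1; no integer root y with |y| ≤ 4.
Only singular point on the grid: (2, -3).
Classify: substitute x = 2 + u, y = -3 + v and expand: f = u**3 - 2*u**2*v - 2*u*v**2 + v**3 + v**2.
No constant or linear terms (consistent with a singular point). Quadratic part: v**2. Cubic part: u**3 - 2*u**2*v - 2*u*v**2 + v**3.
The quadratic part v**2 is a perfect square, so there is a single (double) tangent line v = 0, i.e. y = -3. Restricting the cubic part to that line (v = 0) leaves u**3 ≠ 0, so f is not divisible by v and the branch is v² ≈ -u**3 to lowest order — this is a cusp.
Classification: cusp.


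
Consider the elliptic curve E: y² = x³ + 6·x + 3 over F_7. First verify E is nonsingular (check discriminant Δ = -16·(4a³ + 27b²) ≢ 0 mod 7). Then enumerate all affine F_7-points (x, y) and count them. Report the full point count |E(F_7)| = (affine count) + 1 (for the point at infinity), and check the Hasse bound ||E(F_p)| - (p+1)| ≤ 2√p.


Affine points = {(2, 3), (2, 4), (4, 0), (5, 2), (5, 5)}; affine count = 5; |E(F_7)| = 6.

Discriminant check: Δ ∝ 4a³ + 27b² = 4·6³ + 27·3² = 4·216 + 27·9 ≡ 1 (mod 7). Nonzero ⇒ E is nonsingular.
For each x ∈ F_7, compute rhs = x³ + 6·x + 3 mod 7, then count y ∈ F_7 with y² ≡ rhs.
  x = 0: rhs = 3, matching y values: none (0 points).
  x = 1: rhs = 3, matching y values: none (0 points).
  x = 2: rhs = 2, matching y values: 3, 4 (2 points).
  x = 3: rhs = 6, matching y values: none (0 points).
  x = 4: rhs = 0, matching y values: 0 (1 points).
  x = 5: rhs = 4, matching y values: 2, 5 (2 points).
  x = 6: rhs = 3, matching y values: none (0 points).
Total affine count: 5.
Full point count |E(F_7)| = 5 + 1 = 6.
Hasse bound: |6 − (7+1)| = |-2| = 2 ≤ 2√7 ≈ 5.2915 ✓.


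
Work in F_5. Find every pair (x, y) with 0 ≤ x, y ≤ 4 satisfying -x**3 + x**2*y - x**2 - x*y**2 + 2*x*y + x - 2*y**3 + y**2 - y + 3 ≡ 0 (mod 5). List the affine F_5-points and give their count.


Affine F_5-points: {(0, 3), (1, 2), (3, 0), (3, 1), (3, 3), (4, 1), (4, 2), (4, 3)}; count = 8.

For each of the 25 pairs (x, y) ∈ F_5², evaluate f(x, y) mod 5. Record the zeros.
  x = 0: [0↦3, 1↦1, 2↦4, 3↦0, 4↦2]  zeros at y ∈ {3}
  x = 1: [0↦2, 1↦2, 2↦0, 3↦4, 4↦2]  zeros at y ∈ {2}
  x = 2: [0↦3, 1↦2, 2↦2, 3↦1, 4↦2]  zeros at y ∈ ∅
  x = 3: [0↦0, 1↦0, 2↦4, 3↦0, 4↦1]  zeros at y ∈ {0, 1, 3}
  x = 4: [0↦2, 1↦0, 2↦0, 3↦0, 4↦3]  zeros at y ∈ {1, 2, 3}
Collecting zeros: affine points = {(0, 3), (1, 2), (3, 0), (3, 1), (3, 3), (4, 1), (4, 2), (4, 3)}.
Total count |C(F_5)_aff| = 8.


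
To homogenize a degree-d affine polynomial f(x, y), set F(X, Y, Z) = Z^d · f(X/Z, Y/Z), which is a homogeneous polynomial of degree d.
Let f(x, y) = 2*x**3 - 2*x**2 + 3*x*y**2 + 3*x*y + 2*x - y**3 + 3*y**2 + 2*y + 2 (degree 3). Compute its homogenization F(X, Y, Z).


F(X, Y, Z) = 2*X**3 - 2*X**2*Z + 3*X*Y**2 + 3*X*Y*Z + 2*X*Z**2 - Y**3 + 3*Y**2*Z + 2*Y*Z**2 + 2*Z**3

deg(f) = 3.
Substitute x = X/Z, y = Y/Z into f, then multiply by Z^3.
  monomial 2·x^3·y^0 ↦ 2·X^3·Y^0·Z^0.
  monomial -2·x^2·y^0 ↦ -2·X^2·Y^0·Z^1.
  monomial 3·x^1·y^2 ↦ 3·X^1·Y^2·Z^0.
  monomial 3·x^1·y^1 ↦ 3·X^1·Y^1·Z^1.
  monomial 2·x^1·y^0 ↦ 2·X^1·Y^0·Z^2.
  monomial -1·x^0·y^3 ↦ -1·X^0·Y^3·Z^0.
  monomial 3·x^0·y^2 ↦ 3·X^0·Y^2·Z^1.
  monomial 2·x^0·y^1 ↦ 2·X^0·Y^1·Z^2.
  monomial 2·x^0·y^0 ↦ 2·X^0·Y^0·Z^3.
Collecting: F(X, Y, Z) = 2*X**3 - 2*X**2*Z + 3*X*Y**2 + 3*X*Y*Z + 2*X*Z**2 - Y**3 + 3*Y**2*Z + 2*Y*Z**2 + 2*Z**3.


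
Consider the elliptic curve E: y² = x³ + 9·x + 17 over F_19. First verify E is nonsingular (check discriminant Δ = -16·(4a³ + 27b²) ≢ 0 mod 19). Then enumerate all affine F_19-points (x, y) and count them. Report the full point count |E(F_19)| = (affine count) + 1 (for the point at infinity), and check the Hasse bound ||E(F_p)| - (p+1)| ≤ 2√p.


Affine points = {(0, 6), (0, 13), (2, 9), (2, 10), (5, 4), (5, 15), (7, 9), (7, 10), (10, 9), (10, 10), (16, 1), (16, 18), (18, 8), (18, 11)}; affine count = 14; |E(F_19)| = 15.

Discriminant check: Δ ∝ 4a³ + 27b² = 4·9³ + 27·17² = 4·729 + 27·289 ≡ 3 (mod 19). Nonzero ⇒ E is nonsingular.
For each x ∈ F_19, compute rhs = x³ + 9·x + 17 mod 19, then count y ∈ F_19 with y² ≡ rhs.
  x = 0: rhs = 17, matching y values: 6, 13 (2 points).
  x = 1: rhs = 8, matching y values: none (0 points).
  x = 2: rhs = 5, matching y values: 9, 10 (2 points).
  x = 3: rhs = 14, matching y values: none (0 points).
  x = 4: rhs = 3, matching y values: none (0 points).
  x = 5: rhs = 16, matching y values: 4, 15 (2 points).
  x = 6: rhs = 2, matching y values: none (0 points).
  x = 7: rhs = 5, matching y values: 9, 10 (2 points).
  x = 8: rhs = 12, matching y values: none (0 points).
  x = 9: rhs = 10, matching y values: none (0 points).
  x = 10: rhs = 5, matching y values: 9, 10 (2 points).
  x = 11: rhs = 3, matching y values: none (0 points).
  x = 12: rhs = 10, matching y values: none (0 points).
  x = 13: rhs = 13, matching y values: none (0 points).
  x = 14: rhs = 18, matching y values: none (0 points).
  x = 15: rhs = 12, matching y values: none (0 points).
  x = 16: rhs = 1, matching y values: 1, 18 (2 points).
  x = 17: rhs = 10, matching y values: none (0 points).
  x = 18: rhs = 7, matching y values: 8, 11 (2 points).
Total affine count: 14.
Full point count |E(F_19)| = 14 + 1 = 15.
Hasse bound: |15 − (19+1)| = |-5| = 5 ≤ 2√19 ≈ 8.7178 ✓.


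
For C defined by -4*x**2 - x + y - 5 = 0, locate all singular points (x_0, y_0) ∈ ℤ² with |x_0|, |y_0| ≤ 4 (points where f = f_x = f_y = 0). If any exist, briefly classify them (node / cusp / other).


No singular points in the scanned grid; C is smooth there.

Compute partial derivatives:
  f_x = -8*x - 1.
  f_y = 1.
f_y = 1 is a nonzero constant, so f_y never vanishes: no point (x, y) can satisfy f = f_x = f_y = 0. In particular no (x, y) ∈ {−4, ..., 4}² is singular; the curve is smooth.


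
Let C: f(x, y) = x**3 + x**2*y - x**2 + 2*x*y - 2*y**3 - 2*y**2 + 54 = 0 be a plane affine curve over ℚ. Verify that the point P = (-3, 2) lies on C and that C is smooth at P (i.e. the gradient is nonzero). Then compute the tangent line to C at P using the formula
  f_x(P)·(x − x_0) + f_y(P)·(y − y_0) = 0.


Tangent line at P: 25*x - 29*y + 133 = 0.

Step 1: f(-3, 2) = 0, so P lies on C.
Step 2: partial derivatives
  f_x(x, y) = 3*x**2 + 2*x*y - 2*x + 2*y, f_y(x, y) = x**2 + 2*x - 6*y**2 - 4*y.
  f_x(P) = 25, f_y(P) = -29 (gradient nonzero, so P is smooth).
Step 3: tangent line at P: 25·(x − -3) + -29·(y − 2) = 0.
Expanding: 25*x - 29*y + 133 = 0.


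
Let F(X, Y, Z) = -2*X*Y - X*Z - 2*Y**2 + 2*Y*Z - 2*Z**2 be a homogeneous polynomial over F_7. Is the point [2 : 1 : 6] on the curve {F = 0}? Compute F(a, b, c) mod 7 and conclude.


F(2,1,6) ≡ 6 (mod 7); P is NOT on the curve.

Evaluate F(2, 1, 6) term-by-term (mod 7).
  -2*X*Y ↦ -2·2·1·1 = -4
  -X*Z ↦ -1·2·1·6 = -12
  -2*Y**2 ↦ -2·1·1·1 = -2
  2*Y*Z ↦ 2·1·1·6 = 12
  -2*Z**2 ↦ -2·1·1·36 = -72
Sum: F(2, 1, 6) = (-4) + (-12) + (-2) + (12) + (-72) = -78.
Reducing mod 7: -78 ≡ 6 (mod 7).
Since F(a, b, c) ≡ 6 ≠ 0 (mod 7), P does NOT lie on the curve.


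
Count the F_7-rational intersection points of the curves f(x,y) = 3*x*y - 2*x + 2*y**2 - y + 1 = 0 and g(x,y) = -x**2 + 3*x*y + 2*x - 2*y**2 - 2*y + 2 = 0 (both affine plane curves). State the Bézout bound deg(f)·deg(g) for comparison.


Common zeros: {(2, 4), (5, 6)}; count = 2; Bézout bound = 4.

deg(f) = 2, deg(g) = 2, so Bézout bound = 4.
Scan x ∈ F_7. For each x, list the y ∈ F_7 with f(x, y) ≡ 0 and those with g(x, y) ≡ 0 (mod 7); the common zeros in that column are the intersection.
  x = 0: f ≡ 0 at y ∈ {2}; g ≡ 0 at y ∈ ∅; common: ∅.
  x = 1: f ≡ 0 at y ∈ ∅; g ≡ 0 at y ∈ {5, 6}; common: ∅.
  x = 2: f ≡ 0 at y ∈ {4}; g ≡ 0 at y ∈ {4, 5}; common: {4}.
  x = 3: f ≡ 0 at y ∈ ∅; g ≡ 0 at y ∈ ∅; common: ∅.
  x = 4: f ≡ 0 at y ∈ {0, 5}; g ≡ 0 at y ∈ ∅; common: ∅.
  x = 5: f ≡ 0 at y ∈ {1, 6}; g ≡ 0 at y ∈ {4, 6}; common: {6}.
  x = 6: f ≡ 0 at y ∈ ∅; g ≡ 0 at y ∈ ∅; common: ∅.
Collecting: common zeros = {(2, 4), (5, 6)}, so the count is 2.
Comparison with the Bézout bound: 2 ≤ 4 = deg(f)·deg(g), as expected for curves with no common component (the affine F_7-count falls short of the bound because intersections may lie at infinity, over extension fields, or carry multiplicity).


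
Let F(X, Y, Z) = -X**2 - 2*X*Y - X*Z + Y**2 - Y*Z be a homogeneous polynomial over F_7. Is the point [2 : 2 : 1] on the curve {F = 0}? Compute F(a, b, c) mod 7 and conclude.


F(2,2,1) ≡ 2 (mod 7); P is NOT on the curve.

Evaluate F(2, 2, 1) term-by-term (mod 7).
  -X**2 ↦ -1·4·1·1 = -4
  -2*X*Y ↦ -2·2·2·1 = -8
  -X*Z ↦ -1·2·1·1 = -2
  Y**2 ↦ 1·1·4·1 = 4
  -Y*Z ↦ -1·1·2·1 = -2
Sum: F(2, 2, 1) = (-4) + (-8) + (-2) + (4) + (-2) = -12.
Reducing mod 7: -12 ≡ 2 (mod 7).
Since F(a, b, c) ≡ 2 ≠ 0 (mod 7), P does NOT lie on the curve.


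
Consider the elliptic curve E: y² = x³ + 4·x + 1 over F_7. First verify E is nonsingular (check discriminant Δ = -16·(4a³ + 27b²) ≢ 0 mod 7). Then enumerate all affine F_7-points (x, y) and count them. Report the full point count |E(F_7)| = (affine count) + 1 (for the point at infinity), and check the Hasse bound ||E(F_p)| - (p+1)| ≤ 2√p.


Affine points = {(0, 1), (0, 6), (4, 2), (4, 5)}; affine count = 4; |E(F_7)| = 5.

Discriminant check: Δ ∝ 4a³ + 27b² = 4·4³ + 27·1² = 4·64 + 27·1 ≡ 3 (mod 7). Nonzero ⇒ E is nonsingular.
For each x ∈ F_7, compute rhs = x³ + 4·x + 1 mod 7, then count y ∈ F_7 with y² ≡ rhs.
  x = 0: rhs = 1, matching y values: 1, 6 (2 points).
  x = 1: rhs = 6, matching y values: none (0 points).
  x = 2: rhs = 3, matching y values: none (0 points).
  x = 3: rhs = 5, matching y values: none (0 points).
  x = 4: rhs = 4, matching y values: 2, 5 (2 points).
  x = 5: rhs = 6, matching y values: none (0 points).
  x = 6: rhs = 3, matching y values: none (0 points).
Total affine count: 4.
Full point count |E(F_7)| = 4 + 1 = 5.
Hasse bound: |5 − (7+1)| = |-3| = 3 ≤ 2√7 ≈ 5.2915 ✓.


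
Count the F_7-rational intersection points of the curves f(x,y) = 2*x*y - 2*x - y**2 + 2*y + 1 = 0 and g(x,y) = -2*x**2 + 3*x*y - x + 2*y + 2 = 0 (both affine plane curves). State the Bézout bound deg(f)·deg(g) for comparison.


Common zeros: ∅; count = 0; Bézout bound = 4.

deg(f) = 2, deg(g) = 2, so Bézout bound = 4.
Scan x ∈ F_7. For each x, list the y ∈ F_7 with f(x, y) ≡ 0 and those with g(x, y) ≡ 0 (mod 7); the common zeros in that column are the intersection.
  x = 0: f ≡ 0 at y ∈ {4, 5}; g ≡ 0 at y ∈ {6}; common: ∅.
  x = 1: f ≡ 0 at y ∈ ∅; g ≡ 0 at y ∈ {3}; common: ∅.
  x = 2: f ≡ 0 at y ∈ ∅; g ≡ 0 at y ∈ {1}; common: ∅.
  x = 3: f ≡ 0 at y ∈ {2, 6}; g ≡ 0 at y ∈ {3}; common: ∅.
  x = 4: f ≡ 0 at y ∈ {0, 3}; g ≡ 0 at y ∈ ∅; common: ∅.
  x = 5: f ≡ 0 at y ∈ ∅; g ≡ 0 at y ∈ {6}; common: ∅.
  x = 6: f ≡ 0 at y ∈ ∅; g ≡ 0 at y ∈ {1}; common: ∅.
Collecting: common zeros = ∅, so the count is 0.
Comparison with the Bézout bound: 0 ≤ 4 = deg(f)·deg(g), as expected for curves with no common component (the affine F_7-count falls short of the bound because intersections may lie at infinity, over extension fields, or carry multiplicity).


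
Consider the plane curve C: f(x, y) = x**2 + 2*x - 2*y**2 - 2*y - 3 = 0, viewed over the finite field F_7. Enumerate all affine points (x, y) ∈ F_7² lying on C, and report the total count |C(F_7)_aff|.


Affine F_7-points: {(0, 1), (0, 5), (1, 0), (1, 6), (2, 2), (2, 4), (3, 2), (3, 4), (4, 0), (4, 6), (5, 1), (5, 5), (6, 3)}; count = 13.

For each of the 49 pairs (x, y) ∈ F_7², evaluate f(x, y) mod 7. Record the zeros.
  x = 0: [0↦4, 1↦0, 2↦6, 3↦1, 4↦6, 5↦0, 6↦4]  zeros at y ∈ {1, 5}
  x = 1: [0↦0, 1↦3, 2↦2, 3↦4, 4↦2, 5↦3, 6↦0]  zeros at y ∈ {0, 6}
  x = 2: [0↦5, 1↦1, 2↦0, 3↦2, 4↦0, 5↦1, 6↦5]  zeros at y ∈ {2, 4}
  x = 3: [0↦5, 1↦1, 2↦0, 3↦2, 4↦0, 5↦1, 6↦5]  zeros at y ∈ {2, 4}
  x = 4: [0↦0, 1↦3, 2↦2, 3↦4, 4↦2, 5↦3, 6↦0]  zeros at y ∈ {0, 6}
  x = 5: [0↦4, 1↦0, 2↦6, 3↦1, 4↦6, 5↦0, 6↦4]  zeros at y ∈ {1, 5}
  x = 6: [0↦3, 1↦6, 2↦5, 3↦0, 4↦5, 5↦6, 6↦3]  zeros at y ∈ {3}
Collecting zeros: affine points = {(0, 1), (0, 5), (1, 0), (1, 6), (2, 2), (2, 4), (3, 2), (3, 4), (4, 0), (4, 6), (5, 1), (5, 5), (6, 3)}.
Total count |C(F_7)_aff| = 13.


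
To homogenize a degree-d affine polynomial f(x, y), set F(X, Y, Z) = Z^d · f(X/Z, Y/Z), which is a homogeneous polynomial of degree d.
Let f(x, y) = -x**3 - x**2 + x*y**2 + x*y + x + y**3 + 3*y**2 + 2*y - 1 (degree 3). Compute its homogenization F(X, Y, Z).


F(X, Y, Z) = -X**3 - X**2*Z + X*Y**2 + X*Y*Z + X*Z**2 + Y**3 + 3*Y**2*Z + 2*Y*Z**2 - Z**3

deg(f) = 3.
Substitute x = X/Z, y = Y/Z into f, then multiply by Z^3.
  monomial -1·x^3·y^0 ↦ -1·X^3·Y^0·Z^0.
  monomial -1·x^2·y^0 ↦ -1·X^2·Y^0·Z^1.
  monomial 1·x^1·y^2 ↦ 1·X^1·Y^2·Z^0.
  monomial 1·x^1·y^1 ↦ 1·X^1·Y^1·Z^1.
  monomial 1·x^1·y^0 ↦ 1·X^1·Y^0·Z^2.
  monomial 1·x^0·y^3 ↦ 1·X^0·Y^3·Z^0.
  monomial 3·x^0·y^2 ↦ 3·X^0·Y^2·Z^1.
  monomial 2·x^0·y^1 ↦ 2·X^0·Y^1·Z^2.
  monomial -1·x^0·y^0 ↦ -1·X^0·Y^0·Z^3.
Collecting: F(X, Y, Z) = -X**3 - X**2*Z + X*Y**2 + X*Y*Z + X*Z**2 + Y**3 + 3*Y**2*Z + 2*Y*Z**2 - Z**3.


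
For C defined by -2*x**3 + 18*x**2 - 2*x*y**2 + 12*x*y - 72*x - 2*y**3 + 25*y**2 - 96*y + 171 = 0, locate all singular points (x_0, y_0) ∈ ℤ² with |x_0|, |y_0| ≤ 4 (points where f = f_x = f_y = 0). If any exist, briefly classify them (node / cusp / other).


Singular points: {(3, 3)}; classification: cusp.

Compute partial derivatives:
  f_x = -6*x**2 + 36*x - 2*y**2 + 12*y - 72.
  f_y = -4*x*y + 12*x - 6*y**2 + 50*y - 96.
Scan x_0 ∈ {−4, ..., 4}. For each x_0, f_y(x_0, y) is a polynomial in y; find its integer roots y ∈ {−4, ..., 4}, then test f_x and f at those candidates.
  x = -4: f_y(-4, y) = -6*y**2 + 66*y - 144; vanishes at y ∈ {3}. (-4, 3): f_x = -294 ≠ 0.
  x = -3: f_y(-3, y) = -6*y**2 + 62*y - 132; vanishes at y ∈ {3}. (-3, 3): f_x = -216 ≠ 0.
  x = -2: f_y(-2, y) = -6*y**2 + 58*y - 120; vanishes at y ∈ {3}. (-2, 3): f_x = -150 ≠ 0.
  x = -1: f_y(-1, y) = -6*y**2 + 54*y - 108; vanishes at y ∈ {3}. (-1, 3): f_x = -96 ≠ 0.
  x = 0: f_y(0, y) = -6*y**2 + 50*y - 96; vanishes at y ∈ {3}. (0, 3): f_x = -54 ≠ 0.
  x = 1: f_y(1, y) = -6*y**2 + 46*y - 84; vanishes at y ∈ {3}. (1, 3): f_x = -24 ≠ 0.
  x = 2: f_y(2, y) = -6*y**2 + 42*y - 72; vanishes at y ∈ {3, 4}. (2, 3): f_x = -6 ≠ 0; (2, 4): f_x = -8 ≠ 0.
  x = 3: f_y(3, y) = -6*y**2 + 38*y - 60; vanishes at y ∈ {3}. (3, 3): f_x = 0, f = 0 — SINGULAR.
  x = 4: f_y(4, y) = -6*y**2 + 34*y - 48; vanishes at y ∈ {3}. (4, 3): f_x = -6 ≠ 0.
Only singular point on the grid: (3, 3).
Classify: substitute x = 3 + u, y = 3 + v and expand: f = -2*u**3 - 2*u*v**2 - 2*v**3 + v**2.
No constant or linear terms (consistent with a singular point). Quadratic part: v**2. Cubic part: -2*u**3 - 2*u*v**2 - 2*v**3.
The quadratic part v**2 is a perfect square, so there is a single (double) tangent line v = 0, i.e. y = 3. Restricting the cubic part to that line (v = 0) leaves -2*u**3 ≠ 0, so f is not divisible by v and the branch is v² ≈ 2*u**3 to lowest order — this is a cusp.
Classification: cusp.


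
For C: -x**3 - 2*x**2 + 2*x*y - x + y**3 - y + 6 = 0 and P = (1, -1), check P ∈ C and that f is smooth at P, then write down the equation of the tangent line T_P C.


Tangent line at P: -10*x + 4*y + 14 = 0.

Step 1: f(1, -1) = 0, so P lies on C.
Step 2: partial derivatives
  f_x(x, y) = -3*x**2 - 4*x + 2*y - 1, f_y(x, y) = 2*x + 3*y**2 - 1.
  f_x(P) = -10, f_y(P) = 4 (gradient nonzero, so P is smooth).
Step 3: tangent line at P: -10·(x − 1) + 4·(y − -1) = 0.
Expanding: -10*x + 4*y + 14 = 0.


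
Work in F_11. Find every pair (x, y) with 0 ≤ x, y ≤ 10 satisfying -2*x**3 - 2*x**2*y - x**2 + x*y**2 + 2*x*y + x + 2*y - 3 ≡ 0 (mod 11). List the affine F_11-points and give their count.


Affine F_11-points: {(0, 7), (3, 3), (3, 4), (4, 0), (6, 1), (6, 5), (7, 9), (10, 2), (10, 7)}; count = 9.

For each of the 121 pairs (x, y) ∈ F_11², evaluate f(x, y) mod 11. Record the zeros.
  x = 0: [0↦8, 1↦10, 2↦1, 3↦3, 4↦5, 5↦7, 6↦9, 7↦0, 8↦2, 9↦4, 10↦6]  zeros at y ∈ {7}
  x = 1: [0↦6, 1↦9, 2↦3, 3↦10, 4↦8, 5↦8, 6↦10, 7↦3, 8↦9, 9↦6, 10↦5]  zeros at y ∈ ∅
  x = 2: [0↦1, 1↦1, 2↦5, 3↦2, 4↦3, 5↦8, 6↦6, 7↦8, 8↦3, 9↦2, 10↦5]  zeros at y ∈ ∅
  x = 3: [0↦3, 1↦7, 2↦6, 3↦0, 4↦0, 5↦6, 6↦7, 7↦3, 8↦5, 9↦2, 10↦5]  zeros at y ∈ {3, 4}
  x = 4: [0↦0, 1↦4, 2↦5, 3↦3, 4↦9, 5↦1, 6↦1, 7↦9, 8↦3, 9↦5, 10↦4]  zeros at y ∈ {0}
  x = 5: [0↦2, 1↦2, 2↦1, 3↦10, 4↦7, 5↦3, 6↦9, 7↦3, 8↦7, 9↦10, 10↦1]  zeros at y ∈ ∅
  x = 6: [0↦8, 1↦0, 2↦4, 3↦9, 4↦4, 5↦0, 6↦8, 7↦6, 8↦5, 9↦5, 10↦6]  zeros at y ∈ {1, 5}
  x = 7: [0↦6, 1↦8, 2↦2, 3↦10, 4↦10, 5↦2, 6↦8, 7↦6, 8↦7, 9↦0, 10↦7]  zeros at y ∈ {9}
  x = 8: [0↦6, 1↦3, 2↦5, 3↦1, 4↦2, 5↦8, 6↦8, 7↦2, 8↦1, 9↦5, 10↦3]  zeros at y ∈ ∅
  x = 9: [0↦7, 1↦6, 2↦1, 3↦3, 4↦1, 5↦6, 6↦7, 7↦4, 8↦8, 9↦8, 10↦4]  zeros at y ∈ ∅
  x = 10: [0↦8, 1↦5, 2↦0, 3↦4, 4↦6, 5↦6, 6↦4, 7↦0, 8↦5, 9↦8, 10↦9]  zeros at y ∈ {2, 7}
Collecting zeros: affine points = {(0, 7), (3, 3), (3, 4), (4, 0), (6, 1), (6, 5), (7, 9), (10, 2), (10, 7)}.
Total count |C(F_11)_aff| = 9.


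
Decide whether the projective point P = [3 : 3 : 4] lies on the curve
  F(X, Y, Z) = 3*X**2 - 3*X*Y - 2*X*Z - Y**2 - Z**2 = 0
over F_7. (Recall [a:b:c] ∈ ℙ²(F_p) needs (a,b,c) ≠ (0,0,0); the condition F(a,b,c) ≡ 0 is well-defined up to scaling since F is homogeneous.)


F(3,3,4) ≡ 0 (mod 7); P is on the curve.

Evaluate F(3, 3, 4) term-by-term (mod 7).
  3*X**2 ↦ 3·9·1·1 = 27
  -3*X*Y ↦ -3·3·3·1 = -27
  -2*X*Z ↦ -2·3·1·4 = -24
  -Y**2 ↦ -1·1·9·1 = -9
  -Z**2 ↦ -1·1·1·16 = -16
Sum: F(3, 3, 4) = (27) + (-27) + (-24) + (-9) + (-16) = -49.
Reducing mod 7: -49 ≡ 0 (mod 7).
Since F(a, b, c) ≡ 0 (mod 7), P lies on the curve.
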